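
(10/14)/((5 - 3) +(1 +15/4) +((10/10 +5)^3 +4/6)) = 60/18767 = 0.00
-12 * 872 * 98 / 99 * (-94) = 32131456 / 33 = 973680.48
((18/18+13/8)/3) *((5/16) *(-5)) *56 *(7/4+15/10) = -15925/64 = -248.83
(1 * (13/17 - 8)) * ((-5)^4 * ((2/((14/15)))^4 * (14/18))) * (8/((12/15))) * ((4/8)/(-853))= 2162109375/4973843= 434.70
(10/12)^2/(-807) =-25/29052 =-0.00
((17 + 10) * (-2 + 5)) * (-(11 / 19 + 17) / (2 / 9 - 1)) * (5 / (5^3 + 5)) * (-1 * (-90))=10956870 / 1729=6337.11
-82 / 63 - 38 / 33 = -1700 / 693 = -2.45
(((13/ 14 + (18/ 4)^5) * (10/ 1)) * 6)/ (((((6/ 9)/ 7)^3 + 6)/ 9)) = 73862276355/ 444592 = 166134.96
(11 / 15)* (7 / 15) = 77 / 225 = 0.34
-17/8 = -2.12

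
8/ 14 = 4/ 7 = 0.57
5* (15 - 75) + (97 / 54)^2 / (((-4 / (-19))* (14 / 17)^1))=-45949693 / 163296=-281.39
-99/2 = -49.50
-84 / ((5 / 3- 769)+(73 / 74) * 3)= 18648 / 169691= 0.11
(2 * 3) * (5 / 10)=3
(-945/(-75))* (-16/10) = -504/25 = -20.16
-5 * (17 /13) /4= -85 /52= -1.63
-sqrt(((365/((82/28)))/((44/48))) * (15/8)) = -15 * sqrt(230461)/451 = -15.97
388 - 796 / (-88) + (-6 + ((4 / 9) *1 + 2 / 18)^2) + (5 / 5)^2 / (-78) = 4532906 / 11583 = 391.34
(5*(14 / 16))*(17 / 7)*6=255 / 4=63.75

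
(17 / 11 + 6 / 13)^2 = 82369 / 20449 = 4.03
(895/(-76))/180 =-0.07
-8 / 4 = -2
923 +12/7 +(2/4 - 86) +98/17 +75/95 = 3824565/4522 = 845.77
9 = 9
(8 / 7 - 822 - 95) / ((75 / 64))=-781.53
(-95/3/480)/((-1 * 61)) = 19/17568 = 0.00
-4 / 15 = -0.27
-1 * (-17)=17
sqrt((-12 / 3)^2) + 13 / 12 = 61 / 12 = 5.08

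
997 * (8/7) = 7976/7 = 1139.43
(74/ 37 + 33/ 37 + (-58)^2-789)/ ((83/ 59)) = 5627538/ 3071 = 1832.48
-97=-97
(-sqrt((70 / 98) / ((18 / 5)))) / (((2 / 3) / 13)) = -65 * sqrt(14) / 28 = -8.69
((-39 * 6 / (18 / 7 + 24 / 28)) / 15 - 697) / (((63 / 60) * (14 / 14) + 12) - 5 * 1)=-14031 / 161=-87.15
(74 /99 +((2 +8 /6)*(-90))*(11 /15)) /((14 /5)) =-54265 /693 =-78.30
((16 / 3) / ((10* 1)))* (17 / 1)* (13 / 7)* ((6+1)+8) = 1768 / 7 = 252.57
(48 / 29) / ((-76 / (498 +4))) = -6024 / 551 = -10.93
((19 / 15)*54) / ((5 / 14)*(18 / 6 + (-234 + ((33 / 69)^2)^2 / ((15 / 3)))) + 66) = -669939354 / 161571575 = -4.15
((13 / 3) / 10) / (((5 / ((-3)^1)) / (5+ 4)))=-2.34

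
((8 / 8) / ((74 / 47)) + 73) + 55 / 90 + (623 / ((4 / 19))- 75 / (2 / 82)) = -55283 / 1332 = -41.50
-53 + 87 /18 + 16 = -193 /6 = -32.17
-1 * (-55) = 55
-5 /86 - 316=-27181 /86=-316.06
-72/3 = -24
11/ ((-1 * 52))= -11/ 52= -0.21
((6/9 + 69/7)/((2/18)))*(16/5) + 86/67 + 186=1149916/2345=490.37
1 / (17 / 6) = 6 / 17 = 0.35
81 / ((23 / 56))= 4536 / 23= 197.22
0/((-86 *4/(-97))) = 0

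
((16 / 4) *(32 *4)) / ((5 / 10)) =1024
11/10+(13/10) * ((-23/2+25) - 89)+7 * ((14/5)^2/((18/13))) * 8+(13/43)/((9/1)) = 8516633/38700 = 220.07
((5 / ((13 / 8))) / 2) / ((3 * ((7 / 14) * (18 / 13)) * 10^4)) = 1 / 13500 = 0.00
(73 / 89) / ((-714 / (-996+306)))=8395 / 10591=0.79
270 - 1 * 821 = -551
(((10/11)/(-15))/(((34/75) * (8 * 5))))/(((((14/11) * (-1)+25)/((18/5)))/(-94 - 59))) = 9/116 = 0.08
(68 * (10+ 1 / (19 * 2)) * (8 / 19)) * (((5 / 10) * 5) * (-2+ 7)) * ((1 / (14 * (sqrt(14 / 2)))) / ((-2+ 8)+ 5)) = 647700 * sqrt(7) / 194579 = 8.81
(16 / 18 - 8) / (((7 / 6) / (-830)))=106240 / 21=5059.05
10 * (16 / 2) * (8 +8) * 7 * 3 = 26880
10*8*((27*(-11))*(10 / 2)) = -118800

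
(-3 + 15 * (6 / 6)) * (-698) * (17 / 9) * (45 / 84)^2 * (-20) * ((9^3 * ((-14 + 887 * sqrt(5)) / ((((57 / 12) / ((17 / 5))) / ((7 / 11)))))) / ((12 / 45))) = 222700516724.36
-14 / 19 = -0.74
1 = 1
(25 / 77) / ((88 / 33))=75 / 616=0.12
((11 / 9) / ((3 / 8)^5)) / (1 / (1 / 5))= 360448 / 10935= 32.96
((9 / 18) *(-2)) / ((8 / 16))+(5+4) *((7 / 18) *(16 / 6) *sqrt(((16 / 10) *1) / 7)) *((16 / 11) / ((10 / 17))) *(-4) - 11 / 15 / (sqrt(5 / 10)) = -4352 *sqrt(70) / 825 - 2 - 11 *sqrt(2) / 15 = -47.17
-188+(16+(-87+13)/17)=-2998/17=-176.35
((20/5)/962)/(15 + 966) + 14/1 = 6606056/471861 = 14.00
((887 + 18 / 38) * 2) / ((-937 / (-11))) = 370964 / 17803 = 20.84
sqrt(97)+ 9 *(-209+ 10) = -1791+ sqrt(97) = -1781.15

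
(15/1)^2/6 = 75/2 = 37.50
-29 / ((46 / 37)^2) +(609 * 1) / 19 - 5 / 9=12.73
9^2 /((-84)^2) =9 /784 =0.01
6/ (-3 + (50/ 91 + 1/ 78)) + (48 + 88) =177740/ 1331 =133.54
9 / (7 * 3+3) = 3 / 8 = 0.38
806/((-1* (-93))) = 26/3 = 8.67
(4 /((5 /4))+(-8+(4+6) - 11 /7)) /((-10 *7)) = -127 /2450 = -0.05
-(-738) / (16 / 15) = 5535 / 8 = 691.88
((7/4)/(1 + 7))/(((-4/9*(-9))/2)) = 7/64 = 0.11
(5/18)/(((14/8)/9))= 10/7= 1.43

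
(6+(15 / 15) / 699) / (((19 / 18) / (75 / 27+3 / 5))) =13424 / 699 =19.20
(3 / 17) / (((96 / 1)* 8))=0.00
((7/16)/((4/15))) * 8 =105/8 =13.12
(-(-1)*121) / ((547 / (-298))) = -36058 / 547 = -65.92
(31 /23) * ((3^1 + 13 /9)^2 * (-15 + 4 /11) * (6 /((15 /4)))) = -555520 /891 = -623.48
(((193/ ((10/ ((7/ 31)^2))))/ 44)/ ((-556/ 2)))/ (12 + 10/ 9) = -85113/ 13870843360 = -0.00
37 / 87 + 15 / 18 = 1.26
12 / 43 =0.28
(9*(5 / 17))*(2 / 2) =45 / 17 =2.65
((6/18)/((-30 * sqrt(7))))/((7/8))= -0.00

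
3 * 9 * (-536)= -14472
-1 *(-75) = 75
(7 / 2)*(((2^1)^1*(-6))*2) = -84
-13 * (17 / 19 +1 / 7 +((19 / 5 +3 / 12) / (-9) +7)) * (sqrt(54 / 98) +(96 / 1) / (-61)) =6297096 / 40565-787137 * sqrt(3) / 18620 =82.01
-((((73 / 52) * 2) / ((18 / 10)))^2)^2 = -5.92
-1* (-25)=25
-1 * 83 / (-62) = 83 / 62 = 1.34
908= 908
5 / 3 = 1.67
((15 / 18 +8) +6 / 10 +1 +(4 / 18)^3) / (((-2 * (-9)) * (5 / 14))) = 1.62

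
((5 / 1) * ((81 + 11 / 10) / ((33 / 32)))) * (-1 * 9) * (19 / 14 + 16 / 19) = -11526840 / 1463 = -7878.91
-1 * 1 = -1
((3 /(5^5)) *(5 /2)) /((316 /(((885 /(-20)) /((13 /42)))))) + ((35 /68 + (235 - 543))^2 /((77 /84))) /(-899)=-114.73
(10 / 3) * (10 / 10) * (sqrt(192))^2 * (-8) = -5120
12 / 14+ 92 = 650 / 7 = 92.86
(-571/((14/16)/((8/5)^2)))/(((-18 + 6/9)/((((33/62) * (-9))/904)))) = -4070088/7969325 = -0.51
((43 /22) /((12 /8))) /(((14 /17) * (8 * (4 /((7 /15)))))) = 731 /31680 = 0.02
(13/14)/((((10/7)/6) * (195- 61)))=39/1340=0.03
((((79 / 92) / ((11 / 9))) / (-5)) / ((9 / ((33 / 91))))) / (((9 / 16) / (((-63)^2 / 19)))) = -59724 / 28405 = -2.10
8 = 8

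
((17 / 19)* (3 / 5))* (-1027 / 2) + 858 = 582.33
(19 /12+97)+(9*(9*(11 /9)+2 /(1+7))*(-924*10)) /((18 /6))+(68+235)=-3737381 /12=-311448.42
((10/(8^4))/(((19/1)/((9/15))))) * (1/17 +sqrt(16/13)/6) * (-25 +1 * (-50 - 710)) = -785 * sqrt(13)/252928 - 2355/661504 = -0.01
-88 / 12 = -7.33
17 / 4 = 4.25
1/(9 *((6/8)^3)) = 64/243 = 0.26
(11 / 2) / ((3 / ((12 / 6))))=3.67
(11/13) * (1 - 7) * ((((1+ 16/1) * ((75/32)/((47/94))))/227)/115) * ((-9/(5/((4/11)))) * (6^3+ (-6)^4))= 1041012/67873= 15.34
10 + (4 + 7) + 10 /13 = 283 /13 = 21.77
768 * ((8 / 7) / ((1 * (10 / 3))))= 9216 / 35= 263.31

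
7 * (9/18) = 7/2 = 3.50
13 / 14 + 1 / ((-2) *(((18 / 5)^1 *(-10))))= 475 / 504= 0.94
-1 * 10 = -10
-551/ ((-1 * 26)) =551/ 26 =21.19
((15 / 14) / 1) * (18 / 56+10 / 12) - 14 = -5003 / 392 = -12.76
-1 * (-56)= 56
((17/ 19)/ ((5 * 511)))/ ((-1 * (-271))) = 17/ 13155695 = 0.00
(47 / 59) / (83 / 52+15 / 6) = 2444 / 12567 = 0.19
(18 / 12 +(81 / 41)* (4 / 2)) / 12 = 149 / 328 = 0.45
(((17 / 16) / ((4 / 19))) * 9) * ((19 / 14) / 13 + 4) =2171529 / 11648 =186.43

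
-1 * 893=-893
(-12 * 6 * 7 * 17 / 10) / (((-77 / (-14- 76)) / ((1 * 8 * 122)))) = -10751616 / 11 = -977419.64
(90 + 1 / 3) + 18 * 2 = 126.33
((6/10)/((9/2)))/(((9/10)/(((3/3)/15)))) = 4/405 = 0.01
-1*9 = -9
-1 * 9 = -9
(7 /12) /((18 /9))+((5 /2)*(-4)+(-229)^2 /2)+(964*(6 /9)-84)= 642467 /24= 26769.46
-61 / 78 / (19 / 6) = -61 / 247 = -0.25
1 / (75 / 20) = 4 / 15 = 0.27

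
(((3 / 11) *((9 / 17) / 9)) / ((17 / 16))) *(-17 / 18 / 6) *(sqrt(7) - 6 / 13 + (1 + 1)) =-4 *sqrt(7) / 1683 - 80 / 21879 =-0.01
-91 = -91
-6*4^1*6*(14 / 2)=-1008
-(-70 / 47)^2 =-4900 / 2209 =-2.22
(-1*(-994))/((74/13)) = 6461/37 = 174.62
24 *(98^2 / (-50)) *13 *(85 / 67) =-25469808 / 335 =-76029.28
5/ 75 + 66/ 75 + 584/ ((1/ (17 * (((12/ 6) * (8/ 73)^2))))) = 1310783/ 5475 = 239.41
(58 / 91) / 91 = 58 / 8281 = 0.01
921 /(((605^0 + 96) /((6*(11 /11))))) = 5526 /97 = 56.97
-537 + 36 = -501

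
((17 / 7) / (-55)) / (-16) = 17 / 6160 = 0.00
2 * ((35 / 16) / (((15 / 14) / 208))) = 2548 / 3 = 849.33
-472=-472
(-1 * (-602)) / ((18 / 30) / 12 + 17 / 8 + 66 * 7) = 24080 / 18567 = 1.30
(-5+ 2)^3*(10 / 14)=-135 / 7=-19.29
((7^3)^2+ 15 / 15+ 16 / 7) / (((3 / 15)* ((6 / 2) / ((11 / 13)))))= 165919.89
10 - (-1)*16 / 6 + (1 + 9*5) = 176 / 3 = 58.67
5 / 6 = 0.83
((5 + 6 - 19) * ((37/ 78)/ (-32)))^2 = 1369/ 97344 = 0.01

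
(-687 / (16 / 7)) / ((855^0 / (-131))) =629979 / 16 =39373.69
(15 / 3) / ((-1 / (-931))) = 4655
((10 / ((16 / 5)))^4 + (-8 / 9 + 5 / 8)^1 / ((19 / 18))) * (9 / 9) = 389601 / 4096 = 95.12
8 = 8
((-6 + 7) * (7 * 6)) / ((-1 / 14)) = -588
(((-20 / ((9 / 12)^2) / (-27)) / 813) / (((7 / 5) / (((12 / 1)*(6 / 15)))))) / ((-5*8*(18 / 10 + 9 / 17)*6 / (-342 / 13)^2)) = -1963840 / 285648363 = -0.01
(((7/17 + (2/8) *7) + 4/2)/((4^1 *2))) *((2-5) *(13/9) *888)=-136123/68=-2001.81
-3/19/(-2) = 3/38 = 0.08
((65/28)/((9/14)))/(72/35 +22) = 2275/15156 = 0.15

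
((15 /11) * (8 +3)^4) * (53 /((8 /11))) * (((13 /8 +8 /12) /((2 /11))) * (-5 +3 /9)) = -16431228275 /192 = -85579313.93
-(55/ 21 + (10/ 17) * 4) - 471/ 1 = -169922/ 357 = -475.97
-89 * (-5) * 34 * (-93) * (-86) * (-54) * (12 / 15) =-5227620768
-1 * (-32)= 32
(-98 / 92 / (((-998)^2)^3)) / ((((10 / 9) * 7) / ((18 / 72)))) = -63 / 1818030106041246837760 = -0.00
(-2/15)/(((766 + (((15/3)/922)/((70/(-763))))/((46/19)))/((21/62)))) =-593768/10070832515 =-0.00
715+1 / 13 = 9296 / 13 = 715.08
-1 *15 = -15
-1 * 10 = -10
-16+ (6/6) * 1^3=-15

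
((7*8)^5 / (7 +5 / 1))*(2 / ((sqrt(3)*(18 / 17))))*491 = 1149239533568*sqrt(3) / 81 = 24574583484.03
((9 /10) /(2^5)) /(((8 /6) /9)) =243 /1280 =0.19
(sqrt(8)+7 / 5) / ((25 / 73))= 511 / 125+146*sqrt(2) / 25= 12.35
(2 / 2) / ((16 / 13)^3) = 2197 / 4096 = 0.54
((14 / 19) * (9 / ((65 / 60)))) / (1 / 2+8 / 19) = 432 / 65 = 6.65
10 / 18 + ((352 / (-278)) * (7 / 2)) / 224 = 2681 / 5004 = 0.54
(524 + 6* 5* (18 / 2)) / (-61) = -794 / 61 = -13.02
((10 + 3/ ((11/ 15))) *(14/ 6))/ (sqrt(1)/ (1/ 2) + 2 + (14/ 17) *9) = 18445/ 6402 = 2.88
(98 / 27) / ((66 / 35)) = 1715 / 891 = 1.92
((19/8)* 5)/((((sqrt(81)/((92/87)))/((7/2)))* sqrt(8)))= 15295* sqrt(2)/12528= 1.73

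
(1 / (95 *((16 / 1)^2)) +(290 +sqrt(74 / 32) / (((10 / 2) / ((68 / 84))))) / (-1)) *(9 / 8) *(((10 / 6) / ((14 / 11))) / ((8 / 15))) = -3491135505 / 4358144 - 2805 *sqrt(37) / 25088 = -801.74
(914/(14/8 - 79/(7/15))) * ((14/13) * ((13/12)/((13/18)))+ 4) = -1868216/60983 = -30.64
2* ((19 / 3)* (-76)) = -2888 / 3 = -962.67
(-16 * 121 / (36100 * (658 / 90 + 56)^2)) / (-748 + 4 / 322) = 0.00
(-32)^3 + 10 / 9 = -294902 / 9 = -32766.89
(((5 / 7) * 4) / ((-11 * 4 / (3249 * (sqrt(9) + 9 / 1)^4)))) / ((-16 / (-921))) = -19390291920 / 77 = -251821972.99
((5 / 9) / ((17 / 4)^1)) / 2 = 10 / 153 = 0.07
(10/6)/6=5/18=0.28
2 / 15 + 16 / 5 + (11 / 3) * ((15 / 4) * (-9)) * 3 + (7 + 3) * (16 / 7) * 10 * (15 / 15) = -11705 / 84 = -139.35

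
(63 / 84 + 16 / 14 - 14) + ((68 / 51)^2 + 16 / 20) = -12007 / 1260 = -9.53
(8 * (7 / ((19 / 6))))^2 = 112896 / 361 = 312.73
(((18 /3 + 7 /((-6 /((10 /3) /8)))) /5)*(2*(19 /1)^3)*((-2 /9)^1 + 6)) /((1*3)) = 35399299 /1215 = 29135.23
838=838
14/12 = 7/6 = 1.17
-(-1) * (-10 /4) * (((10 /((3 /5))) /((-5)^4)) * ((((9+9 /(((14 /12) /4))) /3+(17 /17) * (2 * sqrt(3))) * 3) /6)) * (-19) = 10.61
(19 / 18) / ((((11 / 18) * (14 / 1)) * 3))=19 / 462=0.04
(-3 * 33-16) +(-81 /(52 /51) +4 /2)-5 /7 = -193.16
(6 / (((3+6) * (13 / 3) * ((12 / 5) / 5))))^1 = 25 / 78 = 0.32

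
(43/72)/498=43/35856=0.00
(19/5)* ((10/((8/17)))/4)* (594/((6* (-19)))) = -1683/16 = -105.19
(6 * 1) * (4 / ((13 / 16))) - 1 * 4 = 332 / 13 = 25.54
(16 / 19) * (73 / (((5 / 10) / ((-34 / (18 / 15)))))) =-3483.51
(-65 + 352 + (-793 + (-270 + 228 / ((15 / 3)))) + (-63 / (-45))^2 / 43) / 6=-121.73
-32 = -32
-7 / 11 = -0.64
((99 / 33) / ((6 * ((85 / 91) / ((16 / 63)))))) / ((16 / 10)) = 13 / 153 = 0.08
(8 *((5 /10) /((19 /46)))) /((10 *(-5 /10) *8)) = -23 /95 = -0.24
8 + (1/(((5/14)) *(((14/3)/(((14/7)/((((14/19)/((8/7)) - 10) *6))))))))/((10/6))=7.99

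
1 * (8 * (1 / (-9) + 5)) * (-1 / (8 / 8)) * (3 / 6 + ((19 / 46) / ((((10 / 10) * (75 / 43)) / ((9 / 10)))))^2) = -1586912822 / 74390625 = -21.33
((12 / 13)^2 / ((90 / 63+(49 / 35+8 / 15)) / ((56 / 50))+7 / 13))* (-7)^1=-592704 / 351793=-1.68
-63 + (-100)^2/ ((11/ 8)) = 79307/ 11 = 7209.73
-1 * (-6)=6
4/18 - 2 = -16/9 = -1.78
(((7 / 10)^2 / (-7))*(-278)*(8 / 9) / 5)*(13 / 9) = 50596 / 10125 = 5.00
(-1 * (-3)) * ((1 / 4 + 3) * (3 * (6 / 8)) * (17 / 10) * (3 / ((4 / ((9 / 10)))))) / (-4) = -161109 / 25600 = -6.29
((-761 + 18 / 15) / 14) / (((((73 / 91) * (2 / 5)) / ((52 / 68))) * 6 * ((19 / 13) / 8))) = -117.99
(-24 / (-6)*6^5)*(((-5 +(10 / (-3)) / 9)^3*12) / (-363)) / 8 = 195112000 / 9801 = 19907.36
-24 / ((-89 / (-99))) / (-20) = 594 / 445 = 1.33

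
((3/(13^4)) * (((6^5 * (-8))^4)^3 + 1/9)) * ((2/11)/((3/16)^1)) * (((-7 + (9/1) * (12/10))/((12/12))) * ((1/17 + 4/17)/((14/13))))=9189057306663055707605271967995324701542660722591838551146800/25882857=355024845466752596423388300000000000000000000000000000.00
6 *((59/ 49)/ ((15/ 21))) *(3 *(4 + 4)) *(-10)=-16992/ 7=-2427.43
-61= -61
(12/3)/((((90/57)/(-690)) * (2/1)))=-874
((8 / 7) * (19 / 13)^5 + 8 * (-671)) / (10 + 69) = -13931896976 / 205325029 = -67.85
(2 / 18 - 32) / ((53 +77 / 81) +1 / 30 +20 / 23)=-594090 / 1021921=-0.58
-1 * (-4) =4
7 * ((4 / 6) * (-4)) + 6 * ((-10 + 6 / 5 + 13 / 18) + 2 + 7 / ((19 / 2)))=-14453 / 285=-50.71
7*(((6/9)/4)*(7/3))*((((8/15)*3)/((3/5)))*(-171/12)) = -931/9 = -103.44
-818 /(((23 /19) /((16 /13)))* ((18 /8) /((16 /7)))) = -15915008 /18837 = -844.88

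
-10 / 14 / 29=-5 / 203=-0.02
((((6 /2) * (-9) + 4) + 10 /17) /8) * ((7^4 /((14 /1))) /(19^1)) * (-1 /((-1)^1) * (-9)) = 1176147 /5168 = 227.58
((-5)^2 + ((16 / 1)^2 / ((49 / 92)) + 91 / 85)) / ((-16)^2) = 263813 / 133280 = 1.98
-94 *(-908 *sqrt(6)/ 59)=85352 *sqrt(6)/ 59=3543.54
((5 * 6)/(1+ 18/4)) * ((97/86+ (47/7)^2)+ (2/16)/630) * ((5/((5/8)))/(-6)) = -6372911/18963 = -336.07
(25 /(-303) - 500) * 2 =-1000.17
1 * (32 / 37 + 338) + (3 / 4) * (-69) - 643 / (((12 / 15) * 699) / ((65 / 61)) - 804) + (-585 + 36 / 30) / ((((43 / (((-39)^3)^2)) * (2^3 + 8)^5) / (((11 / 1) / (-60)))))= 16353706177954620053 / 1892335013068800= 8642.08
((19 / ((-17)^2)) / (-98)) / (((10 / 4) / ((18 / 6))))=-57 / 70805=-0.00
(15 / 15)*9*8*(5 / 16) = 45 / 2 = 22.50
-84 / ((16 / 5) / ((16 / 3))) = -140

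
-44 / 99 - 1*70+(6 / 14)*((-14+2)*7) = -958 / 9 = -106.44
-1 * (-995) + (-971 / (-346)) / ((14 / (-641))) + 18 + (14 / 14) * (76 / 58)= 124436341 / 140476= 885.82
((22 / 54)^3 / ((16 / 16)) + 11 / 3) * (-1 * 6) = -147004 / 6561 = -22.41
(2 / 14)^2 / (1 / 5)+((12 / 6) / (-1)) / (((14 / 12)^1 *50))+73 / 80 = 19213 / 19600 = 0.98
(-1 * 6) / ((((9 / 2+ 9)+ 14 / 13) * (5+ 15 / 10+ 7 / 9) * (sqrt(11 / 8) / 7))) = -39312 * sqrt(22) / 546139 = -0.34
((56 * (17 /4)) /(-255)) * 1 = -14 /15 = -0.93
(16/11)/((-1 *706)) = -8/3883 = -0.00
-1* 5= -5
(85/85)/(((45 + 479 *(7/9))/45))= 405/3758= 0.11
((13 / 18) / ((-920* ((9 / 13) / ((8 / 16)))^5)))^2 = 23298085122481 / 979142081239115366400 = 0.00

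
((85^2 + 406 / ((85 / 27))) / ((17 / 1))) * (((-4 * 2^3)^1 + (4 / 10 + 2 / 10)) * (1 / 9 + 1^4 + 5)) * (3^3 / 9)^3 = -3238575747 / 1445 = -2241228.89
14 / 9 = 1.56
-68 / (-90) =34 / 45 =0.76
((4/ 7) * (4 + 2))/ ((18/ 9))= 12/ 7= 1.71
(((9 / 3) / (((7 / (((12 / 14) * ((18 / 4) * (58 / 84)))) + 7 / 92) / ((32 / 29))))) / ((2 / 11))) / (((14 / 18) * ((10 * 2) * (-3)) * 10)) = -163944 / 11364325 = -0.01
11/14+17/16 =207/112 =1.85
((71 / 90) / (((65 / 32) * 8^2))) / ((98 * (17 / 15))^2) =71 / 144328912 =0.00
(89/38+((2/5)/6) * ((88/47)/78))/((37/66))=26935997/6442995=4.18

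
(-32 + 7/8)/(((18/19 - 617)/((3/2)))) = 14193/187280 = 0.08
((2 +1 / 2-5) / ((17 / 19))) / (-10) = 19 / 68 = 0.28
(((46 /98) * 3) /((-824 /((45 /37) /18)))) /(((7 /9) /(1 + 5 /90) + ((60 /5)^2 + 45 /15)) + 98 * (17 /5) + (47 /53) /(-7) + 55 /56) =-1737075 /7247935860578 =-0.00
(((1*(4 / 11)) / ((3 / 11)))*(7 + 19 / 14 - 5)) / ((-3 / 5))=-470 / 63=-7.46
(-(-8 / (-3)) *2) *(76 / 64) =-19 / 3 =-6.33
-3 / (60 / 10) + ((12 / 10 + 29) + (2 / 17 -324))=-294.18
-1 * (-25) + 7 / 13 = 332 / 13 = 25.54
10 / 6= 5 / 3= 1.67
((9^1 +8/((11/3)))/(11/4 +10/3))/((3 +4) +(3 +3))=1476/10439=0.14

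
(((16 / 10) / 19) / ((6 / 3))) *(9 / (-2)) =-18 / 95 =-0.19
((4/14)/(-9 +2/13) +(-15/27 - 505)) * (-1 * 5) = 3662984/1449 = 2527.94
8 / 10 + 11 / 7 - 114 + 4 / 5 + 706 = 20831 / 35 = 595.17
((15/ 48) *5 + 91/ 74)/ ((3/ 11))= 10.24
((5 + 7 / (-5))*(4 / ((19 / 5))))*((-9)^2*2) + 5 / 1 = 11759 / 19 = 618.89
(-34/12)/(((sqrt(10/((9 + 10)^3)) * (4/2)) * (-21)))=323 * sqrt(190)/2520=1.77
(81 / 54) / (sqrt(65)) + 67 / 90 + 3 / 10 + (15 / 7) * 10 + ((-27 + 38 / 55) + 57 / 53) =-506971 / 183645 + 3 * sqrt(65) / 130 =-2.57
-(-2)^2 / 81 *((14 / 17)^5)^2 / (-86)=578509309952 / 7021706755263867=0.00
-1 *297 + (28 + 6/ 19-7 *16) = -7233/ 19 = -380.68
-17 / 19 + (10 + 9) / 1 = 344 / 19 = 18.11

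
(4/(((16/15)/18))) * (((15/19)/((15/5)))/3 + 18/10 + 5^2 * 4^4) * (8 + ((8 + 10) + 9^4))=54082043127/19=2846423322.47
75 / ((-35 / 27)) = -405 / 7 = -57.86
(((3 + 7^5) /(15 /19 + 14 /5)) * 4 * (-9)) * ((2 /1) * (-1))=114980400 /341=337185.92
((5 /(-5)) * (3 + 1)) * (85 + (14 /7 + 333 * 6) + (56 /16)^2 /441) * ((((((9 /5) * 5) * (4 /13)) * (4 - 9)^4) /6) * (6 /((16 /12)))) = -140739375 /13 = -10826105.77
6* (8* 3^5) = 11664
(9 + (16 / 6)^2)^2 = 21025 / 81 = 259.57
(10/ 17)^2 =100/ 289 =0.35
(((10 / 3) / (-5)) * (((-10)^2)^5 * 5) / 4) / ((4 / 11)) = -68750000000 / 3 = -22916666666.67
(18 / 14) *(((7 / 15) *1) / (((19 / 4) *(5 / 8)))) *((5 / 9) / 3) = 32 / 855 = 0.04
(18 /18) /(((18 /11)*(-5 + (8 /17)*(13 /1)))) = 187 /342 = 0.55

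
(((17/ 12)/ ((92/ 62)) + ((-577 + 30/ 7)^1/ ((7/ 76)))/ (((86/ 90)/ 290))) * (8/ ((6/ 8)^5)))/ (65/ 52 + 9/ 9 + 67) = -8989984981037056/ 9785875113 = -918669.50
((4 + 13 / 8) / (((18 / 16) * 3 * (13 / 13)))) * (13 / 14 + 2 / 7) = 85 / 42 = 2.02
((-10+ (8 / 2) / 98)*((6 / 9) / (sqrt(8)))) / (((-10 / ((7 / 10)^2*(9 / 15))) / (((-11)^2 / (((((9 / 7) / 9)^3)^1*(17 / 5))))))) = 2531683*sqrt(2) / 4250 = 842.43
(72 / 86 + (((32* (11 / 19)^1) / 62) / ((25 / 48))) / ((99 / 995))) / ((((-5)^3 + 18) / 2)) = -5017304 / 40649835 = -0.12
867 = 867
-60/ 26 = -30/ 13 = -2.31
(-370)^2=136900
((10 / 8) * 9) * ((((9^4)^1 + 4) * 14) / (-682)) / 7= -295425 / 1364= -216.59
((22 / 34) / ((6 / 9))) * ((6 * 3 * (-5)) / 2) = -1485 / 34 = -43.68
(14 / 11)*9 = 126 / 11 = 11.45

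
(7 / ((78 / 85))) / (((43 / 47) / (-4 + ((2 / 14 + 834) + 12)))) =7850175 / 1118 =7021.62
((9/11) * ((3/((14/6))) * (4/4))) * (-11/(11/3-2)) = -243/35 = -6.94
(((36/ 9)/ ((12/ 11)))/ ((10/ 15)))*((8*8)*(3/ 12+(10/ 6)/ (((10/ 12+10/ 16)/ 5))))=14696/ 7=2099.43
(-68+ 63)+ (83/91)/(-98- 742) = -382283/76440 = -5.00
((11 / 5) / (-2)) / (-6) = 11 / 60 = 0.18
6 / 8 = 3 / 4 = 0.75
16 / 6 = 8 / 3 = 2.67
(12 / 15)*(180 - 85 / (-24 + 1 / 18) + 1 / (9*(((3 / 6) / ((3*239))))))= 1773392 / 6465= 274.31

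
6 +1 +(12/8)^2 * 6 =41/2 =20.50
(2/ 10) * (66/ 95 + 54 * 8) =86.54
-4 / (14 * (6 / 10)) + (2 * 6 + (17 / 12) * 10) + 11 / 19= 20963 / 798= 26.27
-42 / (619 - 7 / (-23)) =-161 / 2374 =-0.07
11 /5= 2.20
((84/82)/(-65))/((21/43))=-86/2665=-0.03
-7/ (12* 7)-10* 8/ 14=-487/ 84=-5.80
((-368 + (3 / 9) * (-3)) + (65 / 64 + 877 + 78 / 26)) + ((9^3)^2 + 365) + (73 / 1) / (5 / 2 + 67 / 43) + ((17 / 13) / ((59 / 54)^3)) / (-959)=532336.00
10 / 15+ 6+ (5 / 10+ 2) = 55 / 6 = 9.17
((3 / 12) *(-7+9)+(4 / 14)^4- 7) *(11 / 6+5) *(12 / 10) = -1278421 / 24010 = -53.25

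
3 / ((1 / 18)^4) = 314928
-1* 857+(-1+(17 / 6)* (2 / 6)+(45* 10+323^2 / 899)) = -4709051 / 16182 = -291.01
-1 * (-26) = 26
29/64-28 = -1763/64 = -27.55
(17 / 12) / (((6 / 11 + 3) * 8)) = 187 / 3744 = 0.05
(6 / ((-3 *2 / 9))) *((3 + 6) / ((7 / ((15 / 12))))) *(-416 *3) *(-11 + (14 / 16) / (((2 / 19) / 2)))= 710775 / 7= 101539.29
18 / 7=2.57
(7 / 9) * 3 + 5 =22 / 3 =7.33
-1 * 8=-8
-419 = -419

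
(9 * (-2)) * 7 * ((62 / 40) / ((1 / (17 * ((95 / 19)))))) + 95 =-33011 / 2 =-16505.50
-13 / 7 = -1.86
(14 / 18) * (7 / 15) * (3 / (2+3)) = 0.22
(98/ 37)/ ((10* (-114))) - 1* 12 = -253129/ 21090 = -12.00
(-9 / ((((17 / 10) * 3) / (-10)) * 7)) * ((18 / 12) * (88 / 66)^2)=800 / 119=6.72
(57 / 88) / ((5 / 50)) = 285 / 44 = 6.48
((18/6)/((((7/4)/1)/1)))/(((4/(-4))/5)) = -60/7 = -8.57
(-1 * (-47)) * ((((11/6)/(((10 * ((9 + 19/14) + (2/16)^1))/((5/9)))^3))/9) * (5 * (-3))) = -28372960/1327041001683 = -0.00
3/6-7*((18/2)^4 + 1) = -91867/2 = -45933.50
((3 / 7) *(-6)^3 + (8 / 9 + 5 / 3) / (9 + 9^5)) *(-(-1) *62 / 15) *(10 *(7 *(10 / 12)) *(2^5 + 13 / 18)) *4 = -62888760686050 / 21526641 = -2921438.63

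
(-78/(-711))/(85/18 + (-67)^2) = 156/6390073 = 0.00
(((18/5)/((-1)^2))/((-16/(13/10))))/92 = -0.00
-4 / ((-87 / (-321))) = -428 / 29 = -14.76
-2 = -2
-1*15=-15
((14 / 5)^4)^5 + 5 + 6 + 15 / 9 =251004769899816807025478 / 286102294921875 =877325258.67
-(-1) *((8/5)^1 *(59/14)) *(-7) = -236/5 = -47.20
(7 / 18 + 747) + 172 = 16549 / 18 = 919.39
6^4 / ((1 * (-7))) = -1296 / 7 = -185.14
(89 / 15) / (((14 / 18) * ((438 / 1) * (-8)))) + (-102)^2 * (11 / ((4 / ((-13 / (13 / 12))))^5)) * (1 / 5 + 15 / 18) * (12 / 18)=-783175998617 / 40880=-19157925.60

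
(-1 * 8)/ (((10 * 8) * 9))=-1/ 90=-0.01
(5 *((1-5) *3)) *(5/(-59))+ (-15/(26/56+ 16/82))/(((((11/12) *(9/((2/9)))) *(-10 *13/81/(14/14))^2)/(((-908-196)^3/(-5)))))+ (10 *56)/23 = -3056231729468533732/47741397275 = -64016386.28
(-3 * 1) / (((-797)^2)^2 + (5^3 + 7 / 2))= -6 / 806980947619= -0.00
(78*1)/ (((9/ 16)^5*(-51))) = -27262976/ 1003833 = -27.16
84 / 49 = 12 / 7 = 1.71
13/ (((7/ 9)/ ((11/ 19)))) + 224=31079/ 133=233.68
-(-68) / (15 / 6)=136 / 5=27.20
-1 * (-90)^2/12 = -675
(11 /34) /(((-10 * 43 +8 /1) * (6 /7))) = -0.00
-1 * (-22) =22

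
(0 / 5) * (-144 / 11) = 0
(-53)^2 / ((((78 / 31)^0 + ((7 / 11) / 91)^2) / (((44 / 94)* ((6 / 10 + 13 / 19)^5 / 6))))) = 8538580102527119216 / 11155793221171875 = 765.39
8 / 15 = 0.53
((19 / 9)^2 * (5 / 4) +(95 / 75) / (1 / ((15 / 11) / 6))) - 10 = -14759 / 3564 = -4.14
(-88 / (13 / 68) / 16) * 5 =-1870 / 13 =-143.85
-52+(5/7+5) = -324/7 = -46.29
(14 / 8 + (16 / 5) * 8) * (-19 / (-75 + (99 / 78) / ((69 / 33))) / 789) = 3107507 / 351002430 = 0.01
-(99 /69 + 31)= -746 /23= -32.43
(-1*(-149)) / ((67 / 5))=745 / 67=11.12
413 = 413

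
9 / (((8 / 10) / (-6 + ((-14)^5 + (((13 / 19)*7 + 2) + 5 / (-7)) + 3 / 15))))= -3218874993 / 532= -6050516.90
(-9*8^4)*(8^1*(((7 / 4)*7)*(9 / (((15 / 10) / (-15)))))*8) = 2601123840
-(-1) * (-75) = -75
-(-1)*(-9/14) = -9/14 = -0.64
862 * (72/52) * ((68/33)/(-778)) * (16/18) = -468928/166881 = -2.81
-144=-144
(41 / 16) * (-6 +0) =-123 / 8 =-15.38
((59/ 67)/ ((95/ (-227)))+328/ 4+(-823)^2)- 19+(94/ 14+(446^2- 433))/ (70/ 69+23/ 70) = 34071422200369/ 41289755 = 825178.60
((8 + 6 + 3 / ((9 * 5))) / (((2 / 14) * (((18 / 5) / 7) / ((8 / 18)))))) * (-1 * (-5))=103390 / 243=425.47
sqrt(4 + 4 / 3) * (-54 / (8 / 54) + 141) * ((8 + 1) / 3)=-894 * sqrt(3)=-1548.45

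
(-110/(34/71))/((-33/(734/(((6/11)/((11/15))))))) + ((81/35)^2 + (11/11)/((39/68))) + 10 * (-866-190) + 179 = -25618918963/7309575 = -3504.84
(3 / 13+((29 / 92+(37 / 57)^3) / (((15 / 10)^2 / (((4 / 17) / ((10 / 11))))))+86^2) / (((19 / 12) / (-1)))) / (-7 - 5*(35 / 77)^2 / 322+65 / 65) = 2122804556904113698 / 2728263747316185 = 778.08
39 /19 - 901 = -17080 /19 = -898.95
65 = 65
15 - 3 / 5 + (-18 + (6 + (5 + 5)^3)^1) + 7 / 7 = 5017 / 5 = 1003.40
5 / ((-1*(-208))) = 5 / 208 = 0.02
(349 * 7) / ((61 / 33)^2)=714.98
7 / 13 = 0.54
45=45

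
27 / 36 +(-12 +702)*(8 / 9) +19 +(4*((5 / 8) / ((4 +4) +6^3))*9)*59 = 858829 / 1344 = 639.01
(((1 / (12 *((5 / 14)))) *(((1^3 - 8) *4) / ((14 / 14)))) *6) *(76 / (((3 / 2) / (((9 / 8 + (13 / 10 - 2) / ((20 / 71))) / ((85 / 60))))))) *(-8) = -1906688 / 125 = -15253.50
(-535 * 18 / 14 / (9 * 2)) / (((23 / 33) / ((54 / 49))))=-476685 / 7889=-60.42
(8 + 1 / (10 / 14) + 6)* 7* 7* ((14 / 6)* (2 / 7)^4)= 11.73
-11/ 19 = -0.58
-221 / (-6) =221 / 6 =36.83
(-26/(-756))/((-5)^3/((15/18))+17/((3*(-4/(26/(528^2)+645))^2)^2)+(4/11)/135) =80539720268768587284480/2990639531865143916244891525767247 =0.00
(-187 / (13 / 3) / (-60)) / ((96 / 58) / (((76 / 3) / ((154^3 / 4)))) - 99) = 9367 / 775646820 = 0.00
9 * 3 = 27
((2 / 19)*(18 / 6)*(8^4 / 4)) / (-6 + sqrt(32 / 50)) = -15360 / 247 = -62.19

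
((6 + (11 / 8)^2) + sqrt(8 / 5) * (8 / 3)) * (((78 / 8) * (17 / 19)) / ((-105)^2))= 884 * sqrt(10) / 1047375 + 22321 / 3575040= 0.01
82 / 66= 41 / 33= 1.24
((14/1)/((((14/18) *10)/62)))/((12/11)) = 1023/10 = 102.30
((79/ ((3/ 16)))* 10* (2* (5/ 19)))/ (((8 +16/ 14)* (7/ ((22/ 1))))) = 43450/ 57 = 762.28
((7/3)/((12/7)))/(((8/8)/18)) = 49/2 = 24.50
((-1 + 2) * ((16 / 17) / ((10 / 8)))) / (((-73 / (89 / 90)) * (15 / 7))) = -19936 / 4188375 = -0.00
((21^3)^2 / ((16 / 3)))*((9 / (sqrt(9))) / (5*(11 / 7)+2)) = 1801088541 / 368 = 4894262.34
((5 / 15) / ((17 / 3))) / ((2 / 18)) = 9 / 17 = 0.53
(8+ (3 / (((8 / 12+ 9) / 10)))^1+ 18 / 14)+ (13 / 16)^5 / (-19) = 50030831681 / 4044357632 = 12.37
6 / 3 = 2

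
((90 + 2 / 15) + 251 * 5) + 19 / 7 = 141524 / 105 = 1347.85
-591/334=-1.77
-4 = -4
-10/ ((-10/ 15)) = 15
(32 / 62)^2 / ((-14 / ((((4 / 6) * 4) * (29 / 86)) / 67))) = -14848 / 58141461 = -0.00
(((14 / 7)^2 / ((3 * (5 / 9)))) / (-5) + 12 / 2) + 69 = 1863 / 25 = 74.52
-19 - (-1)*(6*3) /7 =-115 /7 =-16.43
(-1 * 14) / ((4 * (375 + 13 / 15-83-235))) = -15 / 248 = -0.06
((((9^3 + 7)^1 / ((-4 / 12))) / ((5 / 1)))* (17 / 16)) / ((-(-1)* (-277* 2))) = 1173 / 1385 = 0.85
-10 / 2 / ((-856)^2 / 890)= -2225 / 366368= -0.01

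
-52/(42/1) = -26/21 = -1.24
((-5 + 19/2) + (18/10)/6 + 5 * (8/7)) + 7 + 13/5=704/35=20.11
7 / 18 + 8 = 151 / 18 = 8.39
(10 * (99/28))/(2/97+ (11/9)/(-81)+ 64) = 0.55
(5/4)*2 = 5/2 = 2.50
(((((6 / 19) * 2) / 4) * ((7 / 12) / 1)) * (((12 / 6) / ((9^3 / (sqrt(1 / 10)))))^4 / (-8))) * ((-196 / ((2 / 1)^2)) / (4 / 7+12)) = 2401 / 94444436999246400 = 0.00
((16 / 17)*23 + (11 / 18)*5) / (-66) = -7559 / 20196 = -0.37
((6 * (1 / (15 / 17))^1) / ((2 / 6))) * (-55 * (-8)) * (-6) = -53856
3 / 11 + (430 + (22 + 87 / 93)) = 154544 / 341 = 453.21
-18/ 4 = -9/ 2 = -4.50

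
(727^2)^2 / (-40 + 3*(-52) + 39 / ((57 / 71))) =-5307515172979 / 2801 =-1894864395.92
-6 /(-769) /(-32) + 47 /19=578231 /233776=2.47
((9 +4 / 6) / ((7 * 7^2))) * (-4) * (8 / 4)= -232 / 1029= -0.23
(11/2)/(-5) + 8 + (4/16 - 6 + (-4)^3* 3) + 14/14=-3797/20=-189.85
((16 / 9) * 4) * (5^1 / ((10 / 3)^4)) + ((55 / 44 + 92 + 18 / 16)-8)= 86663 / 1000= 86.66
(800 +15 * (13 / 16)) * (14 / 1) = 90965 / 8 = 11370.62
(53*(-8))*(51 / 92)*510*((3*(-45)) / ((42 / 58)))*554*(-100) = -199327166820000 / 161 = -1238056936770.19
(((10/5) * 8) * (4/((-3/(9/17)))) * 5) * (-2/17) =1920/289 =6.64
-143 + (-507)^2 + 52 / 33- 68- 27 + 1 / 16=135597073 / 528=256812.64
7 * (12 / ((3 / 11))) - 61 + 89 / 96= 23801 / 96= 247.93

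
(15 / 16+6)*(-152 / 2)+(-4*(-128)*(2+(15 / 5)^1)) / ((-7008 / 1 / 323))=-565231 / 876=-645.24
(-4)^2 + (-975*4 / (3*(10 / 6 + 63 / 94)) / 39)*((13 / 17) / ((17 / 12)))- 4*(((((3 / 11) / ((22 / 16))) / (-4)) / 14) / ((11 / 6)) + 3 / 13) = 170355093268 / 23067615571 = 7.39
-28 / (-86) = 14 / 43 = 0.33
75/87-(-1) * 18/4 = 311/58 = 5.36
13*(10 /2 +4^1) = 117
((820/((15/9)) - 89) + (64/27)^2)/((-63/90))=-2978830/5103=-583.74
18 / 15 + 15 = 81 / 5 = 16.20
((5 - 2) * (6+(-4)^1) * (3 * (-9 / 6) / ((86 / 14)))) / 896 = -27 / 5504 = -0.00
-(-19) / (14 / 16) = 152 / 7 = 21.71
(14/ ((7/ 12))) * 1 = 24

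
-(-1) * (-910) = -910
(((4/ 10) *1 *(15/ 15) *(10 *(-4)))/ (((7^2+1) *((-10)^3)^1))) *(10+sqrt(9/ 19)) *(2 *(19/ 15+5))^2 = 35344 *sqrt(19)/ 4453125+70688/ 140625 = 0.54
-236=-236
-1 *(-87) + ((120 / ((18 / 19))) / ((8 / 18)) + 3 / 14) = 5211 / 14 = 372.21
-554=-554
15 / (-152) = -0.10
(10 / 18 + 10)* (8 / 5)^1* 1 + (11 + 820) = 847.89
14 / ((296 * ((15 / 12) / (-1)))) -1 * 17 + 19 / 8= -14.66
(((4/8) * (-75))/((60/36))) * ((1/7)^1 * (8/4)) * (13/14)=-585/98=-5.97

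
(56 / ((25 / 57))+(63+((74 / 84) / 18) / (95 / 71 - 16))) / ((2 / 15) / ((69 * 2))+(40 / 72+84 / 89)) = 7679411094079 / 60425552880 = 127.09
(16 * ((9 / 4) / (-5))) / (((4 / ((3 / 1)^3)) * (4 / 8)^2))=-972 / 5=-194.40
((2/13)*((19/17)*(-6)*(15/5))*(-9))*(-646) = -17994.46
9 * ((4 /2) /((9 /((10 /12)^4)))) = 625 /648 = 0.96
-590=-590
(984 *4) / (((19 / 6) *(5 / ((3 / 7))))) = 70848 / 665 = 106.54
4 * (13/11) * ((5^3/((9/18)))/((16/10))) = 8125/11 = 738.64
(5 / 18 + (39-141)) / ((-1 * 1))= 1831 / 18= 101.72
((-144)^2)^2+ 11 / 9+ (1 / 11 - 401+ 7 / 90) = 47297942603 / 110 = 429981296.39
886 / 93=9.53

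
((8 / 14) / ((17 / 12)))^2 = 0.16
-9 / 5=-1.80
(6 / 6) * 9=9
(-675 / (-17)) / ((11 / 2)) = 1350 / 187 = 7.22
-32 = -32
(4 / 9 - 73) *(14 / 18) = -56.43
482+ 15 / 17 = 8209 / 17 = 482.88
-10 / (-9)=10 / 9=1.11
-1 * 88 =-88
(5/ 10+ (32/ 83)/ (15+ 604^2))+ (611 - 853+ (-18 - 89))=-21105838117/ 60561946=-348.50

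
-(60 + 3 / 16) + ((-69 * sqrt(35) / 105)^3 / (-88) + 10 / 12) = -2849 / 48 + 12167 * sqrt(35) / 107800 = -58.69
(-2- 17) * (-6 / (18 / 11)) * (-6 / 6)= -209 / 3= -69.67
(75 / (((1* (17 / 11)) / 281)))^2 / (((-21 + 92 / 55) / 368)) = -1087754891850000 / 307207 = -3540788106.55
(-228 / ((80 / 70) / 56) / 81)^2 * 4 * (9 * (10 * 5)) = 2773635200 / 81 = 34242409.88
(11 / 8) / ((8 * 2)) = 11 / 128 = 0.09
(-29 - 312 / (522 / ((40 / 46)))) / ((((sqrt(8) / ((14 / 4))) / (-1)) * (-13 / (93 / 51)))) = -12817973 * sqrt(2) / 3537768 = -5.12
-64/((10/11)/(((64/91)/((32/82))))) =-57728/455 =-126.87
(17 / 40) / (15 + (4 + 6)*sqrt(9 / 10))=17 / 360 - 17*sqrt(10) / 1800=0.02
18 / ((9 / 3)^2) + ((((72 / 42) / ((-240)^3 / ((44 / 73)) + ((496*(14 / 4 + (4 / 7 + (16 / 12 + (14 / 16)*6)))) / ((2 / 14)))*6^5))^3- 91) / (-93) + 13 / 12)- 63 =-866623916796660092787156232301 / 14703949694337858814906368000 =-58.94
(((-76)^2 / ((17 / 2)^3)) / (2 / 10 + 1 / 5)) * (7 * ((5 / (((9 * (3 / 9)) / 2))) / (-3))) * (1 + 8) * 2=-16172800 / 4913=-3291.84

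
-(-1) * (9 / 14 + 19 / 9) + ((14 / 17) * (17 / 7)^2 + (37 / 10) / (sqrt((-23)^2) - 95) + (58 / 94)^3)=582668669 / 74752560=7.79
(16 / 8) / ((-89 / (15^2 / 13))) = -450 / 1157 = -0.39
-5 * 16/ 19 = -80/ 19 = -4.21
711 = 711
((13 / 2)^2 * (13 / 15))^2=4826809 / 3600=1340.78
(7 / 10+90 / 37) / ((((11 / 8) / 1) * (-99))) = -4636 / 201465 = -0.02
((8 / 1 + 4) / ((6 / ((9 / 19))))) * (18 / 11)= 324 / 209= 1.55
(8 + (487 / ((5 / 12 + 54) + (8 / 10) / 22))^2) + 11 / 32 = 3650806454307 / 41331575072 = 88.33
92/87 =1.06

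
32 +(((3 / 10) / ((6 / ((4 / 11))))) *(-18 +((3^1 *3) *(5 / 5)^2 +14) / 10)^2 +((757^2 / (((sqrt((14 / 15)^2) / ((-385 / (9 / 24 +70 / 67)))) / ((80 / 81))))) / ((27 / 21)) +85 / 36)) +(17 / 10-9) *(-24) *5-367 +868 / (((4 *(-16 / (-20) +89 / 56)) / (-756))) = -7255812750328203526 / 56702014875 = -127963931.55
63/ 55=1.15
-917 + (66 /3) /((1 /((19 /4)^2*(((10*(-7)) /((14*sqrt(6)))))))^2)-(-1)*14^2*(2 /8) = 35171651 /768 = 45796.42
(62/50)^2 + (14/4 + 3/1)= 10047/1250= 8.04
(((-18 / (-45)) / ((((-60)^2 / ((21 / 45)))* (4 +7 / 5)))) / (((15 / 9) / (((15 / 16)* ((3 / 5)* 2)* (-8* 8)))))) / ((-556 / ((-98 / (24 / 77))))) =-26411 / 112590000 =-0.00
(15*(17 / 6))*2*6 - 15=495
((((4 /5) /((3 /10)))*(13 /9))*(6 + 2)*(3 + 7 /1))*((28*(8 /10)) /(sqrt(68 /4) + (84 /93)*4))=-647069696 /102411 + 179099648*sqrt(17) /102411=892.26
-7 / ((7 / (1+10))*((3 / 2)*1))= -22 / 3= -7.33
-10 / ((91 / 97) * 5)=-194 / 91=-2.13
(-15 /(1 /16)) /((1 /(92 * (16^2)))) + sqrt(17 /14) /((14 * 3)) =-5652480 + sqrt(238) /588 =-5652479.97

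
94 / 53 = 1.77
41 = 41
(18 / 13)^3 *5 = 29160 / 2197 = 13.27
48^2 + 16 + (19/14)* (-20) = 2292.86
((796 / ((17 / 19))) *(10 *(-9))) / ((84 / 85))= -567150 / 7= -81021.43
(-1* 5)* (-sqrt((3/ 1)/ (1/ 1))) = 5* sqrt(3) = 8.66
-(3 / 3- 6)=5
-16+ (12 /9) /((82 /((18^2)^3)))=22674160 /41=553028.29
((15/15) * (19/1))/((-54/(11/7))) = -209/378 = -0.55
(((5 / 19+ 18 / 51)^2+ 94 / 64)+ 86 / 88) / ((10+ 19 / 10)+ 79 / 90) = 0.22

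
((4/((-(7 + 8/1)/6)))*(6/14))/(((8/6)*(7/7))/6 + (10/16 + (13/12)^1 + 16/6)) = -1728/11585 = -0.15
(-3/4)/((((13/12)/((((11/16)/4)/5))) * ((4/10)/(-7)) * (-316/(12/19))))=-2079/2497664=-0.00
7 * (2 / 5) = 14 / 5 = 2.80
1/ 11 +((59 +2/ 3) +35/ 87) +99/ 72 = 157037/ 2552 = 61.53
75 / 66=25 / 22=1.14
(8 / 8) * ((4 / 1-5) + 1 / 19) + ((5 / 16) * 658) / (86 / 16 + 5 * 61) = -13439 / 47177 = -0.28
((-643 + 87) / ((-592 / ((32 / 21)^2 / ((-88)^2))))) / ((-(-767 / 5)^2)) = -13900 / 1161492505173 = -0.00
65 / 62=1.05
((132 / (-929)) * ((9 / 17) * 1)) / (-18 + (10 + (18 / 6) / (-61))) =72468 / 7754363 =0.01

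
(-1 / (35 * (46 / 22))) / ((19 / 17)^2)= -3179 / 290605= -0.01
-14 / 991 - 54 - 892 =-937500 / 991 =-946.01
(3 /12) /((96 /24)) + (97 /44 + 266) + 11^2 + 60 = 79071 /176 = 449.27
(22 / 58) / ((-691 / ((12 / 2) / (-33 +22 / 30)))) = 45 / 440858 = 0.00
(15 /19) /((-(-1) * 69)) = 5 /437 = 0.01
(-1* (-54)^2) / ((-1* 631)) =2916 / 631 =4.62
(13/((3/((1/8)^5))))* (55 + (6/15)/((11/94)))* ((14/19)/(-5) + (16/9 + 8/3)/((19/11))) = 1604239/85606400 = 0.02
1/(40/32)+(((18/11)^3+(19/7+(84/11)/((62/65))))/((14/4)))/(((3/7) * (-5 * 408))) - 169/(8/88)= -1642301255897/883810620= -1858.20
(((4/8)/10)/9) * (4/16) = 1/720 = 0.00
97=97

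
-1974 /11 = -179.45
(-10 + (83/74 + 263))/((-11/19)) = -357295/814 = -438.94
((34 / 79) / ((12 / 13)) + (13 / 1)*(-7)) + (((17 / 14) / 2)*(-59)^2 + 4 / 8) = 2023.43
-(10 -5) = -5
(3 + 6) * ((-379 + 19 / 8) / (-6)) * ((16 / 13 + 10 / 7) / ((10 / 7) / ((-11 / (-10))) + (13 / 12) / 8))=144370908 / 137813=1047.59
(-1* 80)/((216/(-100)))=1000/27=37.04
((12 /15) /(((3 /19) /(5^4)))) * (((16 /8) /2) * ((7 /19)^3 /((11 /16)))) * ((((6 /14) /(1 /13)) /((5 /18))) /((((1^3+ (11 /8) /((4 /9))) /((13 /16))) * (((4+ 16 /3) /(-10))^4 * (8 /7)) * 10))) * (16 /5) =1232010000 /3641407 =338.33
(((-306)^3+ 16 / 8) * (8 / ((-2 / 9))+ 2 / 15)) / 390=7707553166 / 2925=2635060.91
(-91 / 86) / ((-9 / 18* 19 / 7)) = 0.78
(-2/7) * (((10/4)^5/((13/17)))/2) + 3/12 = -52397/2912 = -17.99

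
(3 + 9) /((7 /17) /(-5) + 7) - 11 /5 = -114 /245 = -0.47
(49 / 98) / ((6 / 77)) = 77 / 12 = 6.42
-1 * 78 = -78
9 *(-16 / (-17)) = 8.47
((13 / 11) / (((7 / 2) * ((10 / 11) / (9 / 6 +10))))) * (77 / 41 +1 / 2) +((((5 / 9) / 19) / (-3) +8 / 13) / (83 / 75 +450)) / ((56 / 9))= 194900286797 / 19187100296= 10.16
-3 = -3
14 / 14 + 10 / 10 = 2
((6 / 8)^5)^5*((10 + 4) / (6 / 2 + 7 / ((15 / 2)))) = 0.00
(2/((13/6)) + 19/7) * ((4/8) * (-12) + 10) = 1324/91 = 14.55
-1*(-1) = 1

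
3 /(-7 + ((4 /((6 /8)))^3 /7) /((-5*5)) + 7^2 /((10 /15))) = 28350 /620233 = 0.05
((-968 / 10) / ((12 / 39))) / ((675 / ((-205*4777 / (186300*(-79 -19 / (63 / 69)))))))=-2156581427 / 87859080000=-0.02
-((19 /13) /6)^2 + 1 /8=799 /12168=0.07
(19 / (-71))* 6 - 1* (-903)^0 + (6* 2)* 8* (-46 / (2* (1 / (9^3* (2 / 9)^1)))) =-25396601 / 71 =-357698.61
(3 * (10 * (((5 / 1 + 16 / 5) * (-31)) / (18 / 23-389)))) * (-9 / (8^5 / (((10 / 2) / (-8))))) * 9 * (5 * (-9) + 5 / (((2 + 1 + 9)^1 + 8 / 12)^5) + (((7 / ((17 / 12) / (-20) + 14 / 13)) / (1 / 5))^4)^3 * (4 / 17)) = 32366765352064486274272331010172867557849490056176896957436407535847902631825 / 1442698041125694617883260726184225094566296033187403176869888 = 22434885491914618.82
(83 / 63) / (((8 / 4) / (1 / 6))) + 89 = 67367 / 756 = 89.11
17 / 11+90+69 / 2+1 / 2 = 1392 / 11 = 126.55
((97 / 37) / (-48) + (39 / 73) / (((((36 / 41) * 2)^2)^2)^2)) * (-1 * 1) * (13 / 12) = 411744271984168019 / 7802693488679583744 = 0.05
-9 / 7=-1.29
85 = 85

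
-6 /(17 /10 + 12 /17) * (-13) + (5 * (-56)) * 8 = -902900 /409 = -2207.58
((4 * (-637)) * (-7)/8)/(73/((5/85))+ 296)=4459/3074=1.45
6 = 6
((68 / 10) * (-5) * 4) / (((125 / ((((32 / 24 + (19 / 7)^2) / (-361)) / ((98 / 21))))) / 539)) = 956692 / 315875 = 3.03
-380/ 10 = -38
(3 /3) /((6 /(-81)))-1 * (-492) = 957 /2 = 478.50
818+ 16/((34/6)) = 13954/17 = 820.82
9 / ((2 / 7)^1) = 63 / 2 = 31.50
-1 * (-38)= 38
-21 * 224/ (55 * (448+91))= -0.16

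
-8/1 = -8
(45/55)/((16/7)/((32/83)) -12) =-126/935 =-0.13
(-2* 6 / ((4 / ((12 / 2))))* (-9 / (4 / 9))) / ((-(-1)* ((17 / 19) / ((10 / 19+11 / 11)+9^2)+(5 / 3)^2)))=5143824 / 39353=130.71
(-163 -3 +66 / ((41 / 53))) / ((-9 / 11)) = 36388 / 369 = 98.61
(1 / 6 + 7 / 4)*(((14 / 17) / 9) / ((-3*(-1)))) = 161 / 2754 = 0.06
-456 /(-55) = 456 /55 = 8.29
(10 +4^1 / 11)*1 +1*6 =180 / 11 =16.36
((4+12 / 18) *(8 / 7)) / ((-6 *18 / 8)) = -32 / 81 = -0.40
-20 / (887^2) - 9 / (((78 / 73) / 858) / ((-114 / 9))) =72022407778 / 786769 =91542.00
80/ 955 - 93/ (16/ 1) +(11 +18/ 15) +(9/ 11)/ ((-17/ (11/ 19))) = 31801043/ 4935440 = 6.44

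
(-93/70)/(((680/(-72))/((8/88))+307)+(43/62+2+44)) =-25947/4878685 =-0.01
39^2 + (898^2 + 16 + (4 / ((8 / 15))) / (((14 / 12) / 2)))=5655677 / 7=807953.86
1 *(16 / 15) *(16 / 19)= 256 / 285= 0.90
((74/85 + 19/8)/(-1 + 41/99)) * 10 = -218493/3944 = -55.40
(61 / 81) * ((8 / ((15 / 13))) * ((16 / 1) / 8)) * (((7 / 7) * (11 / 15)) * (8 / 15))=4.08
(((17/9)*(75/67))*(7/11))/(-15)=-595/6633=-0.09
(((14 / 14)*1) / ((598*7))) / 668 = 1 / 2796248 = 0.00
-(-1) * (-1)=-1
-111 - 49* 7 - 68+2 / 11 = -5740 / 11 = -521.82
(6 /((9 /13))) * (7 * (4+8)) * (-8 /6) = -2912 /3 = -970.67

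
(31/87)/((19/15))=155/551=0.28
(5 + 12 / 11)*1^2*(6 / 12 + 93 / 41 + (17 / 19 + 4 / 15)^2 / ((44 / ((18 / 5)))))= 3925165721 / 223865125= 17.53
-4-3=-7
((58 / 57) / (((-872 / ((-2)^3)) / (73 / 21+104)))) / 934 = 65453 / 60930891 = 0.00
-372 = -372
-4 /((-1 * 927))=4 /927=0.00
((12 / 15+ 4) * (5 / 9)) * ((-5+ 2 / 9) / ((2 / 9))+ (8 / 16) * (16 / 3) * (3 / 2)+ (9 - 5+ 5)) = -68 / 3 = -22.67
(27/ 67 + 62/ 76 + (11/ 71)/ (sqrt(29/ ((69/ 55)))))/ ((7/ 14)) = 2 * sqrt(110055)/ 10295 + 3103/ 1273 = 2.50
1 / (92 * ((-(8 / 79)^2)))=-6241 / 5888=-1.06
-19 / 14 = -1.36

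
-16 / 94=-8 / 47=-0.17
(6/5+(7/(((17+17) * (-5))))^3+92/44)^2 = 31629493873967929/2920645849000000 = 10.83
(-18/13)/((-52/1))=9/338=0.03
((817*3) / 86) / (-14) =-57 / 28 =-2.04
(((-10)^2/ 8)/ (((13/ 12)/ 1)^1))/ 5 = 30/ 13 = 2.31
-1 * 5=-5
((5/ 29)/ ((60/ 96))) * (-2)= -16/ 29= -0.55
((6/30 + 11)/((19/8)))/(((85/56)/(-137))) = -3437056/8075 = -425.64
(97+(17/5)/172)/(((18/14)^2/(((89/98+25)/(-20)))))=-211846543/2786400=-76.03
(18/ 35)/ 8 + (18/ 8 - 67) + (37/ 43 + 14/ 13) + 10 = -1032021/ 19565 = -52.75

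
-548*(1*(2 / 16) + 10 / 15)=-2603 / 6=-433.83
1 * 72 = 72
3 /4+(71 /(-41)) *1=-161 /164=-0.98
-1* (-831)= 831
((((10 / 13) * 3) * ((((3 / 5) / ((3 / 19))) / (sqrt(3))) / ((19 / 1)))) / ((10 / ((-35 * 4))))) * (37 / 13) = -1036 * sqrt(3) / 169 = -10.62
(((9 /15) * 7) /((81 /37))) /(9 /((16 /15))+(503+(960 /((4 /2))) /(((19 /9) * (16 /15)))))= 78736 /29737395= 0.00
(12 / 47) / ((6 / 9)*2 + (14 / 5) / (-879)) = 26370 / 137381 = 0.19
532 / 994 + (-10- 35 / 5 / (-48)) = -31759 / 3408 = -9.32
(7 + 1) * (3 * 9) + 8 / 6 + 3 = 661 / 3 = 220.33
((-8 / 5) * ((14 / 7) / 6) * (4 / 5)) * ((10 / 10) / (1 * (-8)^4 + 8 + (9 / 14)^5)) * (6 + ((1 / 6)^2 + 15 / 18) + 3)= -305484032 / 297983980575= -0.00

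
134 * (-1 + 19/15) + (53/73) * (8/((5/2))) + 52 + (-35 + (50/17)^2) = 20160443/316455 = 63.71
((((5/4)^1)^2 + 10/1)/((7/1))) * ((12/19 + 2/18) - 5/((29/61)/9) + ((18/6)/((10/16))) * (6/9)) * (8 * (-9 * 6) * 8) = 1997303808/3857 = 517838.68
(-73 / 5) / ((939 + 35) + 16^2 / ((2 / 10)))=-73 / 11270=-0.01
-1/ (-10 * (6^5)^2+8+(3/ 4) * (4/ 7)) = 7/ 4232632261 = 0.00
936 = 936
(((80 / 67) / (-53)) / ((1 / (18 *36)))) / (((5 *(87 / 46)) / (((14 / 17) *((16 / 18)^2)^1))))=-5275648 / 5251929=-1.00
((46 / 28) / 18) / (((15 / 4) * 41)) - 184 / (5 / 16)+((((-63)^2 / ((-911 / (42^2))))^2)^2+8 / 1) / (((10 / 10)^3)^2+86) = 31032240280323162437514872135923 / 773904141952718805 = 40098299773951.92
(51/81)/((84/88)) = 374/567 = 0.66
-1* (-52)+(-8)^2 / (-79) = 4044 / 79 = 51.19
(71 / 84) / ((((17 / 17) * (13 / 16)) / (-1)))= -284 / 273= -1.04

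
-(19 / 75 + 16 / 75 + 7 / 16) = -217 / 240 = -0.90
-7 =-7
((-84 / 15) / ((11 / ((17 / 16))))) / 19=-119 / 4180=-0.03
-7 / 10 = -0.70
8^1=8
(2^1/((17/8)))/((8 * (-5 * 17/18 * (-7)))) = 36/10115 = 0.00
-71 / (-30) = 71 / 30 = 2.37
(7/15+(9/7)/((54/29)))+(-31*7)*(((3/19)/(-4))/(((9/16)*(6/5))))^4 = 1.15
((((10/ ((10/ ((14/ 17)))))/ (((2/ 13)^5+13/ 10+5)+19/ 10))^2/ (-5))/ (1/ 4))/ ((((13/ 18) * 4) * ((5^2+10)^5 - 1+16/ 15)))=-3181349811900/ 59823401735103433832783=-0.00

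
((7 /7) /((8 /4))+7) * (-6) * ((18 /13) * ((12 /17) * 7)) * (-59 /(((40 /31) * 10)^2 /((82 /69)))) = 1318081653 /10166000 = 129.66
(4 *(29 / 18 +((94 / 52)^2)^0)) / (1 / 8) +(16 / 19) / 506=3614936 / 43263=83.56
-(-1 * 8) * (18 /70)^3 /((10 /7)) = 2916 /30625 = 0.10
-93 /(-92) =93 /92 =1.01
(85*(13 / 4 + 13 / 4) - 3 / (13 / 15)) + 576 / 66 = 159521 / 286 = 557.77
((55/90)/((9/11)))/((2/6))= 121/54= 2.24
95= 95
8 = 8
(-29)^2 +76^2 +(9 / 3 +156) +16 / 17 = 115208 / 17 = 6776.94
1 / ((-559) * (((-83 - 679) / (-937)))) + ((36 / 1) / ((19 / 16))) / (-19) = -245690065 / 153770838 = -1.60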